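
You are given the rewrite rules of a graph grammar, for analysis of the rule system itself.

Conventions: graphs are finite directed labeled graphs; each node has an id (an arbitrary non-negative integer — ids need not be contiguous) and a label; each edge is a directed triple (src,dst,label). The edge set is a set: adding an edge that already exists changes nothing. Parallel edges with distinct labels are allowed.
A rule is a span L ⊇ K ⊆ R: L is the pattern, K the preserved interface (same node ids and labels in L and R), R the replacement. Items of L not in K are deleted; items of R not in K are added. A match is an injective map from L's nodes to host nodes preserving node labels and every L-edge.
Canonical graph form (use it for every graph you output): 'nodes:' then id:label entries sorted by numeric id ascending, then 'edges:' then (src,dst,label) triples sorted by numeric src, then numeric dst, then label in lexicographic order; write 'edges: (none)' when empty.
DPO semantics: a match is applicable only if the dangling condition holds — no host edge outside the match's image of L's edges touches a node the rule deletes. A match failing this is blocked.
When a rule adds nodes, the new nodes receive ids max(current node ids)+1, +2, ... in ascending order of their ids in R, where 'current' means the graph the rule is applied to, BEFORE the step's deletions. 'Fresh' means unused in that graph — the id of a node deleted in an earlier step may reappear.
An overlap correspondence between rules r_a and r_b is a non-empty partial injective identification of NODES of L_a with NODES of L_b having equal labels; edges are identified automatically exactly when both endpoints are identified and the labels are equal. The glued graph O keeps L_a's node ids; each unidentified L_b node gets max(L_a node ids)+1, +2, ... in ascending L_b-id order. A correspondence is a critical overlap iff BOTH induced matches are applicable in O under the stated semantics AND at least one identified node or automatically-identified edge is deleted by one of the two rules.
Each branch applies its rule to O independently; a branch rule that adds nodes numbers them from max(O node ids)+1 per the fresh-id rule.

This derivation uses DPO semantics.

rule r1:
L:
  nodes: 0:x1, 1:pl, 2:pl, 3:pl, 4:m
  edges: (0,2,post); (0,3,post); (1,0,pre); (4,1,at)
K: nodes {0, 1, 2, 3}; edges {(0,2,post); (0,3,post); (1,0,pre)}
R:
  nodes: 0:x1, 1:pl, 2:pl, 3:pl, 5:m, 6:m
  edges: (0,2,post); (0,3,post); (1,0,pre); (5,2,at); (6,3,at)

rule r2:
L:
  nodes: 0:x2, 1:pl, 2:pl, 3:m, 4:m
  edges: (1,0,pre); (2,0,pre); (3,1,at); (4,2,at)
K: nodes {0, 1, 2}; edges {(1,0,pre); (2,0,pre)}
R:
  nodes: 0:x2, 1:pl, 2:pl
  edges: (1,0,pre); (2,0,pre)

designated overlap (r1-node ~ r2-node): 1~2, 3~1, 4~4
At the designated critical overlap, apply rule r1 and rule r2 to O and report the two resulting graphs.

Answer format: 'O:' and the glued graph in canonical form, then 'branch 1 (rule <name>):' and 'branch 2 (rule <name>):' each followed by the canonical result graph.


O:
nodes: 0:x1, 1:pl, 2:pl, 3:pl, 4:m, 5:x2, 6:m
edges: (0,2,post); (0,3,post); (1,0,pre); (1,5,pre); (3,5,pre); (4,1,at); (6,3,at)
branch 1 (rule r1):
nodes: 0:x1, 1:pl, 2:pl, 3:pl, 5:x2, 6:m, 7:m, 8:m
edges: (0,2,post); (0,3,post); (1,0,pre); (1,5,pre); (3,5,pre); (6,3,at); (7,2,at); (8,3,at)
branch 2 (rule r2):
nodes: 0:x1, 1:pl, 2:pl, 3:pl, 5:x2
edges: (0,2,post); (0,3,post); (1,0,pre); (1,5,pre); (3,5,pre)


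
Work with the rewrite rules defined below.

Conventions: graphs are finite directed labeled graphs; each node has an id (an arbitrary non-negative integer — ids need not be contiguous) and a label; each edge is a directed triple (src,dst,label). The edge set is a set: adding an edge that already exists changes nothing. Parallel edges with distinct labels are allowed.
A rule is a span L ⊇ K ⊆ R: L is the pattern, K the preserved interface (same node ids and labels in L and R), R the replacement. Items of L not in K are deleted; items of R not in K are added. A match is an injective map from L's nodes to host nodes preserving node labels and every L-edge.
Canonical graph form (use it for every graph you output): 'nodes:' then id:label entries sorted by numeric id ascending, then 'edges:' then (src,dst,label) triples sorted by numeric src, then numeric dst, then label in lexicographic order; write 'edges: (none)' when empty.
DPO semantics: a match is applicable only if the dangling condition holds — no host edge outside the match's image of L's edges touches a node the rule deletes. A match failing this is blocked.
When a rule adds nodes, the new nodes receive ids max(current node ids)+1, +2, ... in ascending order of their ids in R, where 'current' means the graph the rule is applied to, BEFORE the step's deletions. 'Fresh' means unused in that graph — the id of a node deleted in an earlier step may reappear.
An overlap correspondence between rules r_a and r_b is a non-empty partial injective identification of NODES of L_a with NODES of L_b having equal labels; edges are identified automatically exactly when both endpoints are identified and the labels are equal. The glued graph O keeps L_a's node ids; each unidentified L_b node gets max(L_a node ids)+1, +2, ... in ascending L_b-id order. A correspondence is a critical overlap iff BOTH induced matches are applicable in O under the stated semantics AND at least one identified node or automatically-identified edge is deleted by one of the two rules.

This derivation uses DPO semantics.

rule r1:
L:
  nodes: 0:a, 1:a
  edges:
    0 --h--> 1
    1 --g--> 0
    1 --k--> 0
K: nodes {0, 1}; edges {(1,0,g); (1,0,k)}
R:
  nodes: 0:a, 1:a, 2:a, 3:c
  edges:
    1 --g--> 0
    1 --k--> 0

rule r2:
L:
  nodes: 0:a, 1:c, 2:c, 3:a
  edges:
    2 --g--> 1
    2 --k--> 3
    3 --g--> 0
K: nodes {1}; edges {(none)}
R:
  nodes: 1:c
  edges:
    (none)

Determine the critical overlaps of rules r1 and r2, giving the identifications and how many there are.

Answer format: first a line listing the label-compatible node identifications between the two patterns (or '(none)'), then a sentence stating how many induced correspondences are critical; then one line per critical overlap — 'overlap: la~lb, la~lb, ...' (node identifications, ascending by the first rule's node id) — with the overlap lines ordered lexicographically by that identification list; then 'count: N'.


label-compatible node identifications between L(r1) and L(r2): 0~0, 0~3, 1~0, 1~3
0 of the induced correspondences are critical overlaps of r1 and r2.
count: 0


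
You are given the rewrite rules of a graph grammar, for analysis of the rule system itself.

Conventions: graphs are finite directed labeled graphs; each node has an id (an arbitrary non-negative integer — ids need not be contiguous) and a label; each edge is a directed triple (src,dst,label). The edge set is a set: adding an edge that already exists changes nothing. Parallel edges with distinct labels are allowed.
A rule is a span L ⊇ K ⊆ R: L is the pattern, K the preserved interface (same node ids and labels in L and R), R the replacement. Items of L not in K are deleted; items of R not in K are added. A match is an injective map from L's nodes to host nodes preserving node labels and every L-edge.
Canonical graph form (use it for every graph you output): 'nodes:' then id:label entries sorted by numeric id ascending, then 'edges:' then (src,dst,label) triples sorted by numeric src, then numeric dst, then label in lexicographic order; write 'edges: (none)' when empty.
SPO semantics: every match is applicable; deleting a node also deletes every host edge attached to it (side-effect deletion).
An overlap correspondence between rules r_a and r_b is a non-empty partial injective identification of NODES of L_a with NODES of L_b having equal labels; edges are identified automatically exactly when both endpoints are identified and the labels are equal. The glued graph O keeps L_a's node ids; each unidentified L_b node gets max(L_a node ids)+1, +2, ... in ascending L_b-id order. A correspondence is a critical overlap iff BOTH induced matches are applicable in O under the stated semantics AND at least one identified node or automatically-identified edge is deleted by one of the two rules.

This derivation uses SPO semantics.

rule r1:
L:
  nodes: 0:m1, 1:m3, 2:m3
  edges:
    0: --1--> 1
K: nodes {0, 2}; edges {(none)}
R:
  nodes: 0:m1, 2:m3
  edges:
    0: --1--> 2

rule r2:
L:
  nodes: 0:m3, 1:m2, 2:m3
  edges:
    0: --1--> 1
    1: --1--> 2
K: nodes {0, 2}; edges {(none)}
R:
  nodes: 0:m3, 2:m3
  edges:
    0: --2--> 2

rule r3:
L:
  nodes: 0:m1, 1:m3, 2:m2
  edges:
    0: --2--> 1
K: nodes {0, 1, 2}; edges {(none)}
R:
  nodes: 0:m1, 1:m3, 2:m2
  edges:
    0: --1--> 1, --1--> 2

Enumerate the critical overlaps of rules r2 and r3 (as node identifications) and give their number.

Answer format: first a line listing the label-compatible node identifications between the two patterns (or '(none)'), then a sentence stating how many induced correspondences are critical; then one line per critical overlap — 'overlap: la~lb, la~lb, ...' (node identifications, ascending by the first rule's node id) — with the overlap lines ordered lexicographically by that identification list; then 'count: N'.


label-compatible node identifications between L(r2) and L(r3): 0~1, 1~2, 2~1
3 of the induced correspondences are critical overlaps of r2 and r3.
overlap: 0~1, 1~2
overlap: 1~2
overlap: 1~2, 2~1
count: 3


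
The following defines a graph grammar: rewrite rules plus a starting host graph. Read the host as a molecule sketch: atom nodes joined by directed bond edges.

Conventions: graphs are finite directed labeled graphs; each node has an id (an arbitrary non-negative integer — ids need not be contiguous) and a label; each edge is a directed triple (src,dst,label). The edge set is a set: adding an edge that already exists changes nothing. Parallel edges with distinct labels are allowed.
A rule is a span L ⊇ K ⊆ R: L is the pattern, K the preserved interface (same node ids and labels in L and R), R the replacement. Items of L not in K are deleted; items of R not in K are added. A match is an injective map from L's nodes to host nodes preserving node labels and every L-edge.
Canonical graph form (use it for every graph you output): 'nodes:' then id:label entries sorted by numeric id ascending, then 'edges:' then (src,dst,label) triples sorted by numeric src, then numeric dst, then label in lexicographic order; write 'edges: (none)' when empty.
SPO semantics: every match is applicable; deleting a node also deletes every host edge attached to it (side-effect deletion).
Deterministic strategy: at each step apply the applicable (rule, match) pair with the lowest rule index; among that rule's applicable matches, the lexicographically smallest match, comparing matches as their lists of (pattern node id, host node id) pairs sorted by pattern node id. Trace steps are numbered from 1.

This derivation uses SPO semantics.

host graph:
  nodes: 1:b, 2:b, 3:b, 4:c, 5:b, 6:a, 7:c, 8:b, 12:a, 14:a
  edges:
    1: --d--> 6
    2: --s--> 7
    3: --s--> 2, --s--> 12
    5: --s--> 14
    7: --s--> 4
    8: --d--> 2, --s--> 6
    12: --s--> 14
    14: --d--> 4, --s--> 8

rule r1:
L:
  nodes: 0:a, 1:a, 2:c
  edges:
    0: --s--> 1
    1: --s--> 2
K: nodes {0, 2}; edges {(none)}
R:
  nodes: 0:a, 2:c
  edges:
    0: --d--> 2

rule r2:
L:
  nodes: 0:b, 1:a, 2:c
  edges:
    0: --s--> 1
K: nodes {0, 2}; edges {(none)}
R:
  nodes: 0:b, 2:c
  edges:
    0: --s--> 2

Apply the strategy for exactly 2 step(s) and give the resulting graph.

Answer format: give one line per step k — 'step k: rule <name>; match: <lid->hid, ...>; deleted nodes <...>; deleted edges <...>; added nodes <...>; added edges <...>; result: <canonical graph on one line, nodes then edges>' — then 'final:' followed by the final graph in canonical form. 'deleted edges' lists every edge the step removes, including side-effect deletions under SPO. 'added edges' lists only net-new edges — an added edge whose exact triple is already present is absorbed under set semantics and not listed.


step 1: rule r2; match: 0->3, 1->12, 2->4; deleted nodes 12; deleted edges (3,12,s); (12,14,s); added nodes (none); added edges (3,4,s); result: nodes: 1:b, 2:b, 3:b, 4:c, 5:b, 6:a, 7:c, 8:b, 14:a edges: (1,6,d); (2,7,s); (3,2,s); (3,4,s); (5,14,s); (7,4,s); (8,2,d); (8,6,s); (14,4,d); (14,8,s)
step 2: rule r2; match: 0->5, 1->14, 2->4; deleted nodes 14; deleted edges (5,14,s); (14,4,d); (14,8,s); added nodes (none); added edges (5,4,s); result: nodes: 1:b, 2:b, 3:b, 4:c, 5:b, 6:a, 7:c, 8:b edges: (1,6,d); (2,7,s); (3,2,s); (3,4,s); (5,4,s); (7,4,s); (8,2,d); (8,6,s)
final:
nodes: 1:b, 2:b, 3:b, 4:c, 5:b, 6:a, 7:c, 8:b
edges: (1,6,d); (2,7,s); (3,2,s); (3,4,s); (5,4,s); (7,4,s); (8,2,d); (8,6,s)


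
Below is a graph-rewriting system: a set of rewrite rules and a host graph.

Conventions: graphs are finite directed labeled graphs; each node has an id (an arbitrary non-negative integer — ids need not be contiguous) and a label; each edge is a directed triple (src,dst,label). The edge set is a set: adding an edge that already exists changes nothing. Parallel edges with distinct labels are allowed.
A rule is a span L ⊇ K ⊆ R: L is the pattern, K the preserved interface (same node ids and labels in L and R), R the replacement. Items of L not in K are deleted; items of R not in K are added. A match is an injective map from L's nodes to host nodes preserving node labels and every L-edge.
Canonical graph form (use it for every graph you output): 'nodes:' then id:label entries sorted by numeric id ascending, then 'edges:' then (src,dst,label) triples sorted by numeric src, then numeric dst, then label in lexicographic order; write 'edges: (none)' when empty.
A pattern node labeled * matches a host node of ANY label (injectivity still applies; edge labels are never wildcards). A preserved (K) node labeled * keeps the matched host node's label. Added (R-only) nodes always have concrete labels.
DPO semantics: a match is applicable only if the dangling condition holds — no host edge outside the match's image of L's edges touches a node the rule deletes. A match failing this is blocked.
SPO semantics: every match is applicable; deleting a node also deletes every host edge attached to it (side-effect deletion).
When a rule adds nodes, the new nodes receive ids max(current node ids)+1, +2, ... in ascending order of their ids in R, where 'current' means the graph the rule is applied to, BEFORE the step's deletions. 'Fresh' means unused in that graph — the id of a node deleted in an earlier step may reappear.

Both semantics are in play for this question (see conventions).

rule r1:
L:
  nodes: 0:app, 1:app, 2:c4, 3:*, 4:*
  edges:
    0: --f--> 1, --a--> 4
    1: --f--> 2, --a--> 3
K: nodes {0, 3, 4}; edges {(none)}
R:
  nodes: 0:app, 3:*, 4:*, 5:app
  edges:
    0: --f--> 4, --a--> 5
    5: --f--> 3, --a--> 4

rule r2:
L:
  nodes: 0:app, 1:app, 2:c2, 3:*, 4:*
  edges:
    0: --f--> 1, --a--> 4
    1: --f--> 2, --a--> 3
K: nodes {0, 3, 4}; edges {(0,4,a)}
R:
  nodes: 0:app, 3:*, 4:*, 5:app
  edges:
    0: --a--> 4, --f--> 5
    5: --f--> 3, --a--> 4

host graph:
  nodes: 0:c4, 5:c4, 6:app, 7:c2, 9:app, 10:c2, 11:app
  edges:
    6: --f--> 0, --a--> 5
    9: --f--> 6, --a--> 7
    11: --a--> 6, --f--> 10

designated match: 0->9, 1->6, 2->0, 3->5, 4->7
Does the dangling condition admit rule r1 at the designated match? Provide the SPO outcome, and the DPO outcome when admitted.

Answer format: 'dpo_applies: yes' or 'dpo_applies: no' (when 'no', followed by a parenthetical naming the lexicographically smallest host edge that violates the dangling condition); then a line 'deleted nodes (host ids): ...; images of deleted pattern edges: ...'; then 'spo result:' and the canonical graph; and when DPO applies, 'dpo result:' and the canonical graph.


dpo_applies: no
(the rule deletes node 6, which keeps host edge (11,6,a) outside the match image — the dangling condition fails, DPO blocks; SPO proceeds and side-deletes such edges)
deleted nodes (host ids): 0, 6; images of deleted pattern edges: (6,0,f); (6,5,a); (9,6,f); (9,7,a)
spo result:
nodes: 5:c4, 7:c2, 9:app, 10:c2, 11:app, 12:app
edges: (9,7,f); (9,12,a); (11,10,f); (12,5,f); (12,7,a)


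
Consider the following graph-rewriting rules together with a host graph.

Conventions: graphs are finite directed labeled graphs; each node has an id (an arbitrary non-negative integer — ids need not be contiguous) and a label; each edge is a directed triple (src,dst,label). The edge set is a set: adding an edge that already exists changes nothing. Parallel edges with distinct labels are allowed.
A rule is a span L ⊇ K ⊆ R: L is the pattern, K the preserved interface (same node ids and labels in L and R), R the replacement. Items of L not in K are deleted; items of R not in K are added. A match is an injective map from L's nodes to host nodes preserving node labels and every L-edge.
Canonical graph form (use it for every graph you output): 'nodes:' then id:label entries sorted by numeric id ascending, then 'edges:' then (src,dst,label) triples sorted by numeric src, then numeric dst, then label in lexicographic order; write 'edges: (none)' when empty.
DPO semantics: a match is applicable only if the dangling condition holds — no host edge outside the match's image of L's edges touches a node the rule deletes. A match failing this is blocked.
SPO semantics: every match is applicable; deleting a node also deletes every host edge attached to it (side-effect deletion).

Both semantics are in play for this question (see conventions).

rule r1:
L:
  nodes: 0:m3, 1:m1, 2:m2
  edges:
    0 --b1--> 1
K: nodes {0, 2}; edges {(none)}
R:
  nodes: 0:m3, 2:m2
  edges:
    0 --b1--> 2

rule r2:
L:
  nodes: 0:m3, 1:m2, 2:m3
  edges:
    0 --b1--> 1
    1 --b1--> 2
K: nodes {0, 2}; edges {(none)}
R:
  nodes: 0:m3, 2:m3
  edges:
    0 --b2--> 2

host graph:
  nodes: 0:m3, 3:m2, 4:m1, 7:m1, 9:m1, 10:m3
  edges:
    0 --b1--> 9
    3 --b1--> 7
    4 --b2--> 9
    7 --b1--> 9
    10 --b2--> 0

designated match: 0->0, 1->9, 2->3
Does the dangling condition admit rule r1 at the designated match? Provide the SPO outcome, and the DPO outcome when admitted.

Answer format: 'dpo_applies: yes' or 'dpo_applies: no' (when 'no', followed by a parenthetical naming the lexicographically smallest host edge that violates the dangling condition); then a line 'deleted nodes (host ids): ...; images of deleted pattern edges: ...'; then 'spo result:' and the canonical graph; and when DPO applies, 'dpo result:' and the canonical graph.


dpo_applies: no
(the rule deletes node 9, which keeps host edge (4,9,b2) outside the match image — the dangling condition fails, DPO blocks; SPO proceeds and side-deletes such edges)
deleted nodes (host ids): 9; images of deleted pattern edges: (0,9,b1)
spo result:
nodes: 0:m3, 3:m2, 4:m1, 7:m1, 10:m3
edges: (0,3,b1); (3,7,b1); (10,0,b2)


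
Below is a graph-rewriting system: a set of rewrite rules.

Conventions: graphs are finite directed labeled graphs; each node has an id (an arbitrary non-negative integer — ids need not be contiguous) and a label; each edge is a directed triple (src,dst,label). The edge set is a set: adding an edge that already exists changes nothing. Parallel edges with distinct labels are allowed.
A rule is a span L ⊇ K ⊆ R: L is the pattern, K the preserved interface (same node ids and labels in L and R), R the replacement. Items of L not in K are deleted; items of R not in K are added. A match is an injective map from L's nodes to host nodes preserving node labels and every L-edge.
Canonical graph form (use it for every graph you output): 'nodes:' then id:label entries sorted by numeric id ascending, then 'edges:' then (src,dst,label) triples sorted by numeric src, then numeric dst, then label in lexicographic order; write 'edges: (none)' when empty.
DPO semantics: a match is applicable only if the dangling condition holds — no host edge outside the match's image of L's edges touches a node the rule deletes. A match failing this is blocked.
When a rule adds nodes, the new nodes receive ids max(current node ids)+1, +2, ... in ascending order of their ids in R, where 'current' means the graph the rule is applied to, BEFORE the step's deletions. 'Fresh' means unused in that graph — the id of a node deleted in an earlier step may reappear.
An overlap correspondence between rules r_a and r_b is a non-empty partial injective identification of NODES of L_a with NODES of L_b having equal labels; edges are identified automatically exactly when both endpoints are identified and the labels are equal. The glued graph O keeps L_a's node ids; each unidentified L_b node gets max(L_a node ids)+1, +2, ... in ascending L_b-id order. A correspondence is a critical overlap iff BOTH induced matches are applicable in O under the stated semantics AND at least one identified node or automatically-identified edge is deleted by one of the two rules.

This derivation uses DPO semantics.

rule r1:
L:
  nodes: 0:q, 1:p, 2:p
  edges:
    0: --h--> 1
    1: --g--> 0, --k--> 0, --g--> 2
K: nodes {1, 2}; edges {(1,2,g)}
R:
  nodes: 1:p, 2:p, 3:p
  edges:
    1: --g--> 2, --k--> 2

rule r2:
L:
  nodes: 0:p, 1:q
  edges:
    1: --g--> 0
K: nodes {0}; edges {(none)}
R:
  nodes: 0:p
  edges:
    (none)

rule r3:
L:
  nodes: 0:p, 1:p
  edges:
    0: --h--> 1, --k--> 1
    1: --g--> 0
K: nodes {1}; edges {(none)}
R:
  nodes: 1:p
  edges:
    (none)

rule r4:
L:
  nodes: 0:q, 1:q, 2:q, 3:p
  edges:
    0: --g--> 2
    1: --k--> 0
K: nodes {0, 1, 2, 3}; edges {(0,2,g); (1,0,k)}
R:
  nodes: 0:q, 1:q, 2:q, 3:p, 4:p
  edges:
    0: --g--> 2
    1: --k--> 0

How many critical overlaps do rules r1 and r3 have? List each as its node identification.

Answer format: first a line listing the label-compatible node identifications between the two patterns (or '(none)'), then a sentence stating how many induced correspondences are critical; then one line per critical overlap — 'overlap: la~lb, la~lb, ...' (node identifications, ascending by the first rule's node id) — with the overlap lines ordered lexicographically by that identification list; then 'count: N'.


label-compatible node identifications between L(r1) and L(r3): 1~0, 1~1, 2~0, 2~1
1 of the induced correspondences is a critical overlap of r1 and r3.
overlap: 1~1, 2~0
count: 1


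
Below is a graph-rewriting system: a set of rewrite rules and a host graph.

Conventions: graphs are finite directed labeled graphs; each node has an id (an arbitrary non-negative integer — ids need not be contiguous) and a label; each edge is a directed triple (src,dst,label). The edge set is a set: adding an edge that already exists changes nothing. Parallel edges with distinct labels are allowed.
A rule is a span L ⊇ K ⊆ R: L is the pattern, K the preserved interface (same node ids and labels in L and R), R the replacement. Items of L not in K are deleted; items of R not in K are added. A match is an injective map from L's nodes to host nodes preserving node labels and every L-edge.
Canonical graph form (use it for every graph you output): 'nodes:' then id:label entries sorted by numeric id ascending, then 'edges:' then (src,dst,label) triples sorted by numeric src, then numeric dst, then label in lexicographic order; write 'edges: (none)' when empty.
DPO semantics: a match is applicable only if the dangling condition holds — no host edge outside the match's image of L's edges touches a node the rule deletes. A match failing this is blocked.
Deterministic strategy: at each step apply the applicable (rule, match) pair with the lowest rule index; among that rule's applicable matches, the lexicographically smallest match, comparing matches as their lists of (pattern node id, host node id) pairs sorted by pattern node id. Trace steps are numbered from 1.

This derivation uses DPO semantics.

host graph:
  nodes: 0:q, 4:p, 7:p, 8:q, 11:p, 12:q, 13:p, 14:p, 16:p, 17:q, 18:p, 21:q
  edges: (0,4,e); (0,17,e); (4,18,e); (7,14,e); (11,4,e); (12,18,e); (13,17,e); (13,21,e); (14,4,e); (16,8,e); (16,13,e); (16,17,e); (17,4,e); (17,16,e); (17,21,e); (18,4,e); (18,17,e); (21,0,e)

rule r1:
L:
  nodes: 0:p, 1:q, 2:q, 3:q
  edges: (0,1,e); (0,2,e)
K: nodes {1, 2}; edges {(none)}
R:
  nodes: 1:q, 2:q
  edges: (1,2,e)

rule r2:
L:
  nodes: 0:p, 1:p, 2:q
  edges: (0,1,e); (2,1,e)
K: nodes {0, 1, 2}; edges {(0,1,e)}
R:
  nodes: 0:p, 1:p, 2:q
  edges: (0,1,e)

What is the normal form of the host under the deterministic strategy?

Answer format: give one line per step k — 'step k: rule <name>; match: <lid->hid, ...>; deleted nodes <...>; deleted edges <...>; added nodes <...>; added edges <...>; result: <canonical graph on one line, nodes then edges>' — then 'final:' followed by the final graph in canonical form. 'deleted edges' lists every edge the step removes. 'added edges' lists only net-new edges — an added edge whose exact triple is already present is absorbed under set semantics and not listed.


step 1: rule r2; match: 0->4, 1->18, 2->12; deleted nodes (none); deleted edges (12,18,e); added nodes (none); added edges (none); result: nodes: 0:q, 4:p, 7:p, 8:q, 11:p, 12:q, 13:p, 14:p, 16:p, 17:q, 18:p, 21:q edges: (0,4,e); (0,17,e); (4,18,e); (7,14,e); (11,4,e); (13,17,e); (13,21,e); (14,4,e); (16,8,e); (16,13,e); (16,17,e); (17,4,e); (17,16,e); (17,21,e); (18,4,e); (18,17,e); (21,0,e)
step 2: rule r2; match: 0->11, 1->4, 2->0; deleted nodes (none); deleted edges (0,4,e); added nodes (none); added edges (none); result: nodes: 0:q, 4:p, 7:p, 8:q, 11:p, 12:q, 13:p, 14:p, 16:p, 17:q, 18:p, 21:q edges: (0,17,e); (4,18,e); (7,14,e); (11,4,e); (13,17,e); (13,21,e); (14,4,e); (16,8,e); (16,13,e); (16,17,e); (17,4,e); (17,16,e); (17,21,e); (18,4,e); (18,17,e); (21,0,e)
step 3: rule r2; match: 0->11, 1->4, 2->17; deleted nodes (none); deleted edges (17,4,e); added nodes (none); added edges (none); result: nodes: 0:q, 4:p, 7:p, 8:q, 11:p, 12:q, 13:p, 14:p, 16:p, 17:q, 18:p, 21:q edges: (0,17,e); (4,18,e); (7,14,e); (11,4,e); (13,17,e); (13,21,e); (14,4,e); (16,8,e); (16,13,e); (16,17,e); (17,16,e); (17,21,e); (18,4,e); (18,17,e); (21,0,e)
final:
nodes: 0:q, 4:p, 7:p, 8:q, 11:p, 12:q, 13:p, 14:p, 16:p, 17:q, 18:p, 21:q
edges: (0,17,e); (4,18,e); (7,14,e); (11,4,e); (13,17,e); (13,21,e); (14,4,e); (16,8,e); (16,13,e); (16,17,e); (17,16,e); (17,21,e); (18,4,e); (18,17,e); (21,0,e)


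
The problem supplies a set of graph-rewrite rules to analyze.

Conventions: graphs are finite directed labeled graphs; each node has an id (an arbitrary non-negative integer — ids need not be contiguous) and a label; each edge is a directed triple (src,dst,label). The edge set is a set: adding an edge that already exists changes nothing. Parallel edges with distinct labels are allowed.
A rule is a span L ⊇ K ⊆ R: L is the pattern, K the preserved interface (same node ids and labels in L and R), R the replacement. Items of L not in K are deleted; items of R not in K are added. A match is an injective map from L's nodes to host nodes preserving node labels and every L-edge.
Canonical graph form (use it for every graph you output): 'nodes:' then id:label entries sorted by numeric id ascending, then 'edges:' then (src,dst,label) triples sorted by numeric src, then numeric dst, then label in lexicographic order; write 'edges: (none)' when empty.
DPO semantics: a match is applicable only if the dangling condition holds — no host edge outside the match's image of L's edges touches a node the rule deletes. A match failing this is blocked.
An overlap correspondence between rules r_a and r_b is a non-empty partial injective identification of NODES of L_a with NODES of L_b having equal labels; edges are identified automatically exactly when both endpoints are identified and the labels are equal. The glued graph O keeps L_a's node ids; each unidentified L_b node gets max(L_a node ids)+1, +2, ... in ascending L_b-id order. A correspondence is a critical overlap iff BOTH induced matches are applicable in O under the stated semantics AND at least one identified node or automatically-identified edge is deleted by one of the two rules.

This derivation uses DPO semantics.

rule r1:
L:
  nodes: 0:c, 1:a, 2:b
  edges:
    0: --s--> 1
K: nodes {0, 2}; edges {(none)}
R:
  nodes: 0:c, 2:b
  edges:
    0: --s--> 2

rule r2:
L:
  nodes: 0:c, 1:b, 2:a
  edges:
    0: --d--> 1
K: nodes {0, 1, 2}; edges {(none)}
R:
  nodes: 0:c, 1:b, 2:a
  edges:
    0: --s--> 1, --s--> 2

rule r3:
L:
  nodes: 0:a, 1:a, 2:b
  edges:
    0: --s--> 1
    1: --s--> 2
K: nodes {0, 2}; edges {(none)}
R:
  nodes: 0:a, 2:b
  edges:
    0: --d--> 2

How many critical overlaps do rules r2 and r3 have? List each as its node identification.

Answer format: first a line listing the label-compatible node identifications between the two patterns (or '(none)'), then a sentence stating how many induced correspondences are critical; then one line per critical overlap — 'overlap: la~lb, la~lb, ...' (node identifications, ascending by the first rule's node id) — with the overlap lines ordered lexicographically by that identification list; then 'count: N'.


label-compatible node identifications between L(r2) and L(r3): 1~2, 2~0, 2~1
2 of the induced correspondences are critical overlaps of r2 and r3.
overlap: 1~2, 2~1
overlap: 2~1
count: 2


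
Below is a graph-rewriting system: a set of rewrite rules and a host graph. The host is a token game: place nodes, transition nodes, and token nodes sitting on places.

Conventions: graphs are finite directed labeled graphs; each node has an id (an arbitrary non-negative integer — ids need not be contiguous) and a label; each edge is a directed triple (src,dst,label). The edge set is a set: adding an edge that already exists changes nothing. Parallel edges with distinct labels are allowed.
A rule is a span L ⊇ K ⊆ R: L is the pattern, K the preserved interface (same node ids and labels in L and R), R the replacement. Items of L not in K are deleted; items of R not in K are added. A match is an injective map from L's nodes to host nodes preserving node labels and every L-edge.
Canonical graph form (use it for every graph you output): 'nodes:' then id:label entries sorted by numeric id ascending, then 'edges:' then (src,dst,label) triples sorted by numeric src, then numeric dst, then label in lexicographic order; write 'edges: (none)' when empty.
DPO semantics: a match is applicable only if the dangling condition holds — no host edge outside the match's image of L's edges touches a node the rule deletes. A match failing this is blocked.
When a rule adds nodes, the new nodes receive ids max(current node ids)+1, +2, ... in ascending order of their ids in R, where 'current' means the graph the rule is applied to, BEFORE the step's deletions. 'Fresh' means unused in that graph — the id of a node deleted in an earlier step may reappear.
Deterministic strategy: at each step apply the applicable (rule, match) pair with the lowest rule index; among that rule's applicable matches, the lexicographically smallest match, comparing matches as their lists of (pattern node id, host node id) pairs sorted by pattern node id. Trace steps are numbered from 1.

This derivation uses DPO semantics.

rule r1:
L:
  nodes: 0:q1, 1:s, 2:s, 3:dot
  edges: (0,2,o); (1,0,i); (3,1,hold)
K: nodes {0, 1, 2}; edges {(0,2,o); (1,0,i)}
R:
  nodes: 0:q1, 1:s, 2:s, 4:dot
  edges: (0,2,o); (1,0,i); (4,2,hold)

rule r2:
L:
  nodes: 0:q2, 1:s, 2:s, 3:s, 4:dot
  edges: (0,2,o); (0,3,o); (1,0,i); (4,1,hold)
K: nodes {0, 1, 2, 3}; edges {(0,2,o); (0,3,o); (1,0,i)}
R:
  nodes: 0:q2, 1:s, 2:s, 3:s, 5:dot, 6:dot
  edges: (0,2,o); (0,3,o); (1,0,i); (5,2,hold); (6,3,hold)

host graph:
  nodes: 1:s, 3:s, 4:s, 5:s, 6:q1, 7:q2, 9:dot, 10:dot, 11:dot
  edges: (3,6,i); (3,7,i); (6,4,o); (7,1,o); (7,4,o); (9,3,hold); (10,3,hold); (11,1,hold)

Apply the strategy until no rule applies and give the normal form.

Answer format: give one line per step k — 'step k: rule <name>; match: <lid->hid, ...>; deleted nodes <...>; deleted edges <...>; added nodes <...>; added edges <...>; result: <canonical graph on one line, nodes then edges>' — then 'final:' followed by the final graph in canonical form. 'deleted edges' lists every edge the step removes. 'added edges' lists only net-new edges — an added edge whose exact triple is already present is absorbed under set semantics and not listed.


step 1: rule r1; match: 0->6, 1->3, 2->4, 3->9; deleted nodes 9; deleted edges (9,3,hold); added nodes 12; added edges (12,4,hold); result: nodes: 1:s, 3:s, 4:s, 5:s, 6:q1, 7:q2, 10:dot, 11:dot, 12:dot edges: (3,6,i); (3,7,i); (6,4,o); (7,1,o); (7,4,o); (10,3,hold); (11,1,hold); (12,4,hold)
step 2: rule r1; match: 0->6, 1->3, 2->4, 3->10; deleted nodes 10; deleted edges (10,3,hold); added nodes 13; added edges (13,4,hold); result: nodes: 1:s, 3:s, 4:s, 5:s, 6:q1, 7:q2, 11:dot, 12:dot, 13:dot edges: (3,6,i); (3,7,i); (6,4,o); (7,1,o); (7,4,o); (11,1,hold); (12,4,hold); (13,4,hold)
final:
nodes: 1:s, 3:s, 4:s, 5:s, 6:q1, 7:q2, 11:dot, 12:dot, 13:dot
edges: (3,6,i); (3,7,i); (6,4,o); (7,1,o); (7,4,o); (11,1,hold); (12,4,hold); (13,4,hold)


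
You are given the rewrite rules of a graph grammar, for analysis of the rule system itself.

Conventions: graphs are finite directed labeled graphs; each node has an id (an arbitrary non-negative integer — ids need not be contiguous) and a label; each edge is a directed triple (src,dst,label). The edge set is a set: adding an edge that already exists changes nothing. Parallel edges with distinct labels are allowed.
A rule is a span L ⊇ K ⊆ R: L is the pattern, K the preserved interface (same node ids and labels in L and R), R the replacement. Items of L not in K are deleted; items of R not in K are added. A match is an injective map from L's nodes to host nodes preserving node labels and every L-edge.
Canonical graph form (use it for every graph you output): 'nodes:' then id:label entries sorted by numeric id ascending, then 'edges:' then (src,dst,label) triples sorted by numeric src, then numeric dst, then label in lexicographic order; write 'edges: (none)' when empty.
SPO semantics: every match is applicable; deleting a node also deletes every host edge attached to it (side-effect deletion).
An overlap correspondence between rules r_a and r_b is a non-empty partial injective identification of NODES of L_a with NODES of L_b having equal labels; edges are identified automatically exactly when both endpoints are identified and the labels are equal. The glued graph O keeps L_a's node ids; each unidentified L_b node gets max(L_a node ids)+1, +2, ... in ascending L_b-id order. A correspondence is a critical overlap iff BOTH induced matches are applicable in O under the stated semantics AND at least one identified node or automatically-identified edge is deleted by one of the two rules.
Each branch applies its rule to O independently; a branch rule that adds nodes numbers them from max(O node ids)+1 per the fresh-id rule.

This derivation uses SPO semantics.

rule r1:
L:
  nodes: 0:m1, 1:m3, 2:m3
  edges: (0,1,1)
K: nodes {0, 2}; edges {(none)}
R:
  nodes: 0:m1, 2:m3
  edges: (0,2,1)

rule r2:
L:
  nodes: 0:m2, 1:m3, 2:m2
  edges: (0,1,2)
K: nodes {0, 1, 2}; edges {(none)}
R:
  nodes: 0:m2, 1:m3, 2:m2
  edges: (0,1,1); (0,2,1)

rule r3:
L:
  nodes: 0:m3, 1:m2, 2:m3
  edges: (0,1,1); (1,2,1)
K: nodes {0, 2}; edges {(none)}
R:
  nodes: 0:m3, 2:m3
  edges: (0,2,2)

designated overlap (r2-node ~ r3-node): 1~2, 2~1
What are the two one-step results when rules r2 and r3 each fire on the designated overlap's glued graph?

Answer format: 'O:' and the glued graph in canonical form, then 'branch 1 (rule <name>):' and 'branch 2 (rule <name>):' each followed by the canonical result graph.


O:
nodes: 0:m2, 1:m3, 2:m2, 3:m3
edges: (0,1,2); (2,1,1); (3,2,1)
branch 1 (rule r2):
nodes: 0:m2, 1:m3, 2:m2, 3:m3
edges: (0,1,1); (0,2,1); (2,1,1); (3,2,1)
branch 2 (rule r3):
nodes: 0:m2, 1:m3, 3:m3
edges: (0,1,2); (3,1,2)


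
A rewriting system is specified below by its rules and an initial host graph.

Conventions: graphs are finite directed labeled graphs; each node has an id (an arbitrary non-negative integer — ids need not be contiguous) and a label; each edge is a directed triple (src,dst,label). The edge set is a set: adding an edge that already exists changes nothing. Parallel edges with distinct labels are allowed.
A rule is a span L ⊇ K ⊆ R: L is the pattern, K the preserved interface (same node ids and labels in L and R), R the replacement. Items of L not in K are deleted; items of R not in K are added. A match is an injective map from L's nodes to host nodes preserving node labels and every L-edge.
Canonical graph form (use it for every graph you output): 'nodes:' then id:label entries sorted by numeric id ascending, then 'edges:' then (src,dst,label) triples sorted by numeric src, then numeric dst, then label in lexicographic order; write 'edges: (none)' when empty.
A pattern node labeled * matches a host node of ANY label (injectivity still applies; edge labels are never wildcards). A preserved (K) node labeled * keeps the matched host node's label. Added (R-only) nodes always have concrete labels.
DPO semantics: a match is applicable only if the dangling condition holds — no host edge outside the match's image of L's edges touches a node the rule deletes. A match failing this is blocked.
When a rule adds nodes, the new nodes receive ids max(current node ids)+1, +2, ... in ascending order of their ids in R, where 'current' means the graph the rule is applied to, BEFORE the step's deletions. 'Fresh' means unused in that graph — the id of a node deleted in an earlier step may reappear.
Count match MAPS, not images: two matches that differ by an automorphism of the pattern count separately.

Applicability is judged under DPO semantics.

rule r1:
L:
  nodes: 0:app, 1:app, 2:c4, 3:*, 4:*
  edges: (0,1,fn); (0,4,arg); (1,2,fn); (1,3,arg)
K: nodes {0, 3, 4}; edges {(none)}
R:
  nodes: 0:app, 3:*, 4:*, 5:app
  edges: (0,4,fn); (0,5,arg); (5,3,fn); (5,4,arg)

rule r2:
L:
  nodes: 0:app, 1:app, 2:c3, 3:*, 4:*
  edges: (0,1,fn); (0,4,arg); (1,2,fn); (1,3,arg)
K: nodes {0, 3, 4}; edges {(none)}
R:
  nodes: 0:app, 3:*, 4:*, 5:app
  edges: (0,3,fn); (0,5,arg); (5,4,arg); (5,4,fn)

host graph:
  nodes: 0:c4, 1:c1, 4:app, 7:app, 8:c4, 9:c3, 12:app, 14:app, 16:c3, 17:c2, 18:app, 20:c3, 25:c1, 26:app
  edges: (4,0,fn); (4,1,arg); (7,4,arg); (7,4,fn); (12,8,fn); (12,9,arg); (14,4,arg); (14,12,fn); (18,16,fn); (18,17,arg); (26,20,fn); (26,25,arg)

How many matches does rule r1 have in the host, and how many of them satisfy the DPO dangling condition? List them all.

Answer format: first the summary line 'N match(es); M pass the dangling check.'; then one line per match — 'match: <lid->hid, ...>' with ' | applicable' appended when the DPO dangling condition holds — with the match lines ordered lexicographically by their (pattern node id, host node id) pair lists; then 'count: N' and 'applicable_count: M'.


1 match(es); 1 pass the dangling check.
match: 0->14, 1->12, 2->8, 3->9, 4->4 | applicable
count: 1
applicable_count: 1


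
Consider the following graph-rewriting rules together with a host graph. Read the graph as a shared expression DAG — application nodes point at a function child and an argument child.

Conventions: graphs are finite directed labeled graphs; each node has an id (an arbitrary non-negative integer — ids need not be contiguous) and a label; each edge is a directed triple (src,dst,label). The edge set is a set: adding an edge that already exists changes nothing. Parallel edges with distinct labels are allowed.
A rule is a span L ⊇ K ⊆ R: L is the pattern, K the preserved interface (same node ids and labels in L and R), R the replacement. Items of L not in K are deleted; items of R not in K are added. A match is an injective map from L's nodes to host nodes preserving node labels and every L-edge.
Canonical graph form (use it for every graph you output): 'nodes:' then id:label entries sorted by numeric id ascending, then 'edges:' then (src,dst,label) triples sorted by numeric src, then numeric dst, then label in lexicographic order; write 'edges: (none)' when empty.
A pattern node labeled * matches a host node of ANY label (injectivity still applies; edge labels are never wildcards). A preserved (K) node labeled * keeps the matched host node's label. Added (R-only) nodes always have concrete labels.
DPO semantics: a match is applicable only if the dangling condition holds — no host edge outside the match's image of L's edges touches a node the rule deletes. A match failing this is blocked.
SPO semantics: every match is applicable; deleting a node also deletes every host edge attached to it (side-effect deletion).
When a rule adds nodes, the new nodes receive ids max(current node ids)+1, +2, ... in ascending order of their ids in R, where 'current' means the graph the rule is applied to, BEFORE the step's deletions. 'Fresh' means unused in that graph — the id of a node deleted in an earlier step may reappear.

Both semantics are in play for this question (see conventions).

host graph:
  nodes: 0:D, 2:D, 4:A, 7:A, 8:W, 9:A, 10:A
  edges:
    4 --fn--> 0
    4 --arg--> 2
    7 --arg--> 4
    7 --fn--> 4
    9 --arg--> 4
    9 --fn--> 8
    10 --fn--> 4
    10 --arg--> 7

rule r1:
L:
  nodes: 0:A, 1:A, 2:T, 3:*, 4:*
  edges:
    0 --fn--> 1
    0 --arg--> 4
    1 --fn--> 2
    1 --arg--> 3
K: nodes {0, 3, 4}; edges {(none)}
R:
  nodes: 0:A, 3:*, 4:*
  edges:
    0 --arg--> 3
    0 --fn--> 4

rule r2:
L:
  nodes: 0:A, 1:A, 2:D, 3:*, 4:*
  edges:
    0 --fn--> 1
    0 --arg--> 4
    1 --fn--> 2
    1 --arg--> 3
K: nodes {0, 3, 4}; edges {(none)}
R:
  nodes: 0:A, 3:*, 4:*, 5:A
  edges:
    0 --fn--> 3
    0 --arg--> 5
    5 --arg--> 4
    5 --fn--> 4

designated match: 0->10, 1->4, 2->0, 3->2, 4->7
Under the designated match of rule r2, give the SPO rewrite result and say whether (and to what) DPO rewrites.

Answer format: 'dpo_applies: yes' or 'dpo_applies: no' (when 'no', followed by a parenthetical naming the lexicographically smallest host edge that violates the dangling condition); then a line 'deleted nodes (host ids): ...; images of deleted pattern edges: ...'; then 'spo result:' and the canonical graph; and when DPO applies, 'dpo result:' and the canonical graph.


dpo_applies: no
(the rule deletes node 4, which keeps host edge (7,4,arg) outside the match image — the dangling condition fails, DPO blocks; SPO proceeds and side-deletes such edges)
deleted nodes (host ids): 0, 4; images of deleted pattern edges: (4,0,fn); (4,2,arg); (10,4,fn); (10,7,arg)
spo result:
nodes: 2:D, 7:A, 8:W, 9:A, 10:A, 11:A
edges: (9,8,fn); (10,2,fn); (10,11,arg); (11,7,arg); (11,7,fn)
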